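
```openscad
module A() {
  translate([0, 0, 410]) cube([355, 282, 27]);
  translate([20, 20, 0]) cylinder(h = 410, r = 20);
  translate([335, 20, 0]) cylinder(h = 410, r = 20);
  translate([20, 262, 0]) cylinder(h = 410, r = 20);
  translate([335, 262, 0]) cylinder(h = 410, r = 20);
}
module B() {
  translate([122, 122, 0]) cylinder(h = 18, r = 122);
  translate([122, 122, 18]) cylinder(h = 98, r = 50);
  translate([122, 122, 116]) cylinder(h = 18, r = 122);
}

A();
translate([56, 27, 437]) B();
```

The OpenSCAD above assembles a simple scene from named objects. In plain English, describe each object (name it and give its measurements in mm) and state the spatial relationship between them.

A is a four-legged stool. The seat is 355×282 mm, 27 mm thick, top at z = 437 mm. It stands on four round legs, each 40 mm in diameter, from z = 0 to the seat underside, each leg's axis is inset half a diameter from the nearest pair of seat edges (so the leg's bounding box is flush with the corner).

B is a spool: two coaxial disc flanges of radius 122 mm and thickness 18 mm, joined by a core cylinder of radius 50 mm and height 98 mm. The lower flange rests on z = 0 and the three cylinders share a vertical axis.

The spool is on top of the stool.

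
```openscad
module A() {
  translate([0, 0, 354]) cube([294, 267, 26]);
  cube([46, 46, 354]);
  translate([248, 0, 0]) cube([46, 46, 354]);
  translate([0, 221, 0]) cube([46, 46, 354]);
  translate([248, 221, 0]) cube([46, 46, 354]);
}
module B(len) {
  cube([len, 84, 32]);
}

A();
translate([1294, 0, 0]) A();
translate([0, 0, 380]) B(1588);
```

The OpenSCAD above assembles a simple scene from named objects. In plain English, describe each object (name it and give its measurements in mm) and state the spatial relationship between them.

A is a four-legged stool. The seat is a 294×267×26 mm slab whose top surface is at z = 380 mm; four square legs, each 46×46 mm in cross-section, run from the floor (z = 0) to the underside of the seat, each flush with a corner of the seat.

B is a rectangular beam 1588 mm long (x), 84 mm deep (y), 32 mm thick (z).

The beam spans the tops of two stools placed 1000 mm apart, resting at z = 380 mm.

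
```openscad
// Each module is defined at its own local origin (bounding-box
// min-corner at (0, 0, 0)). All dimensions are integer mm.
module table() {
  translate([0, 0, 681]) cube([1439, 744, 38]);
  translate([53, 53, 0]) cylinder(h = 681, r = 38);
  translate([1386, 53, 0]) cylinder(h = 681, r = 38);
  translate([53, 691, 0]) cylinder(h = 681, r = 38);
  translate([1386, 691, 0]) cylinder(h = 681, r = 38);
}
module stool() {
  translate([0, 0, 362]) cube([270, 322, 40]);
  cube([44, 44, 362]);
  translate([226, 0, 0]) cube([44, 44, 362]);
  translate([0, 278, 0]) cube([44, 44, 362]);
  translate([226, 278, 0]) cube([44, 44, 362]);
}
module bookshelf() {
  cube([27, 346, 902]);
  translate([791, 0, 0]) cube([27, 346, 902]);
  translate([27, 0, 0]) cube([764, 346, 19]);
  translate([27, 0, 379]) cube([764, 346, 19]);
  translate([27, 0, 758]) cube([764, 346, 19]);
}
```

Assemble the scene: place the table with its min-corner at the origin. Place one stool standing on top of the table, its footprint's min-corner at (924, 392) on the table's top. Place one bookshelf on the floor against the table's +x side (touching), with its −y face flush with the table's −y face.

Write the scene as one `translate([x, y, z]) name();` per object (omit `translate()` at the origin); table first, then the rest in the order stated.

table();
translate([924, 392, 719]) stool();
translate([1439, 0, 0]) bookshelf();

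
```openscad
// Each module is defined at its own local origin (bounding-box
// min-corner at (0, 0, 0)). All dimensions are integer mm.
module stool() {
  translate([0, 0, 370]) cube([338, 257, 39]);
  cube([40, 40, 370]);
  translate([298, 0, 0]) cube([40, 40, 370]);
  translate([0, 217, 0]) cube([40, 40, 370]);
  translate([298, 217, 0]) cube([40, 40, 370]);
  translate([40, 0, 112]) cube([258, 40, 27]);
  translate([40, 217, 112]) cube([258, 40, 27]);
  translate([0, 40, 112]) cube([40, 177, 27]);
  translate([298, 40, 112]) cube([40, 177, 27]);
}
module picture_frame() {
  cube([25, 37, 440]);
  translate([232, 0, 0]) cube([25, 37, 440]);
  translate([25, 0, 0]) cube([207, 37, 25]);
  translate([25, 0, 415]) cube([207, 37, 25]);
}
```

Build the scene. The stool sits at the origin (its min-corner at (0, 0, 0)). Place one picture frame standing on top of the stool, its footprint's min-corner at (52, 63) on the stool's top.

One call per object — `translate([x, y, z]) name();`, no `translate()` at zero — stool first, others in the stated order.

stool();
translate([52, 63, 409]) picture_frame();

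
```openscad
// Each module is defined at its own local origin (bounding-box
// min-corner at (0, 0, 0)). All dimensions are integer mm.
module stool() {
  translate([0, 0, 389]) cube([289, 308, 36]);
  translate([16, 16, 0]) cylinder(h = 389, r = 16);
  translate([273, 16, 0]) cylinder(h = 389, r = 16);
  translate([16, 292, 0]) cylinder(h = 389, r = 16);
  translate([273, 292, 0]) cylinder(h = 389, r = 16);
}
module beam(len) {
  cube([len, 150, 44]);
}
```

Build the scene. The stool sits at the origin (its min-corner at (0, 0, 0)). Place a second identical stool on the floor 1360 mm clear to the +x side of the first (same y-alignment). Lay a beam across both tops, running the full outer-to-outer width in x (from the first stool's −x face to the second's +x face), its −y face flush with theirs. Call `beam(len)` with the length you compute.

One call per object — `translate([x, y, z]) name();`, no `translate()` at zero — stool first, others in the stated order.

stool();
translate([1649, 0, 0]) stool();
translate([0, 0, 425]) beam(1938);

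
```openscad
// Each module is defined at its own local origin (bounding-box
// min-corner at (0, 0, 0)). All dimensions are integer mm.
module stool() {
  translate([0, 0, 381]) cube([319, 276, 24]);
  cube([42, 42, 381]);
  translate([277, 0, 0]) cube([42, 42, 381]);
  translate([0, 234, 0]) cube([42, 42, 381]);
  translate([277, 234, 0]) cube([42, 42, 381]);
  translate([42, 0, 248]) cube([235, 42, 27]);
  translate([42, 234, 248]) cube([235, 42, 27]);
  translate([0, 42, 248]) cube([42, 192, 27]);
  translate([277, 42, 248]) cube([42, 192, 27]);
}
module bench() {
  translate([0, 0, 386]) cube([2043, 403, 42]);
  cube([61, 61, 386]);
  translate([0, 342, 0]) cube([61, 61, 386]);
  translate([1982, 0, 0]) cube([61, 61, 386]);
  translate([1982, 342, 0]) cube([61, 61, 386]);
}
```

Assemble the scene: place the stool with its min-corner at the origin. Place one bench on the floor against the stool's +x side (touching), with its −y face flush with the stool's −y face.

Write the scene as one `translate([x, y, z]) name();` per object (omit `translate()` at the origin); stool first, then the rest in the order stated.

stool();
translate([319, 0, 0]) bench();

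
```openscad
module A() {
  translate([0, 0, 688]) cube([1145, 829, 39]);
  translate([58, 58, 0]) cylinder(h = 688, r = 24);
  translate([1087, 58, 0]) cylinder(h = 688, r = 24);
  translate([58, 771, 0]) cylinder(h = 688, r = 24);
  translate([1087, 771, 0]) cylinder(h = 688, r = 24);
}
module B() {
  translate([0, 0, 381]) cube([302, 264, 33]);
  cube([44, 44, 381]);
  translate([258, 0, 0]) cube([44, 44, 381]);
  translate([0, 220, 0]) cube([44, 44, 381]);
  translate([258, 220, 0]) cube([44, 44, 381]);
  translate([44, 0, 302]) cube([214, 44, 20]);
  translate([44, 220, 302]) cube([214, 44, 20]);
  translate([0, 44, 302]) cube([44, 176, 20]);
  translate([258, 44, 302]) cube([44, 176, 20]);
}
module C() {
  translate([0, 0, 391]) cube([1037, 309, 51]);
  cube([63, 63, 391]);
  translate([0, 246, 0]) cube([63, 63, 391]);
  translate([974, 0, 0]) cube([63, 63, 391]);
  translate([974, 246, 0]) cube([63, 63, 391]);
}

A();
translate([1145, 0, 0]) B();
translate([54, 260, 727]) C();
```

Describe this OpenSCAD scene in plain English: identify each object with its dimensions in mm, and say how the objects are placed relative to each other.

A is a table with a 1145×829 mm rectangular top, 39 mm thick, top surface at z = 727 mm, supported by four round legs of 48 mm diameter, each leg's bounding box inset 34 mm from the nearest pair of top edges, running from the floor.

B is a four-legged stool. The seat is 302×264 mm, 33 mm thick, top at z = 414 mm. It stands on four square legs, each 44×44 mm in cross-section, from z = 0 to the seat underside, each flush with a corner of the seat. Four stretchers, 44 mm wide and 20 mm tall, connect adjacent legs with their undersides at z = 302 mm, each running between the inner faces of the legs it joins and aligned with the legs' outer faces on the other axis.

C is a long wooden bench with a 1037 mm (x) × 309 mm (y) seat, 51 mm thick, its top surface 442 mm above the floor. Four 63 mm square legs at the seat corners, flush with the edges, run from z = 0 to the seat underside.

The stool is against the table's +x side, with their −y faces flush. The bench is on top of the table, centred.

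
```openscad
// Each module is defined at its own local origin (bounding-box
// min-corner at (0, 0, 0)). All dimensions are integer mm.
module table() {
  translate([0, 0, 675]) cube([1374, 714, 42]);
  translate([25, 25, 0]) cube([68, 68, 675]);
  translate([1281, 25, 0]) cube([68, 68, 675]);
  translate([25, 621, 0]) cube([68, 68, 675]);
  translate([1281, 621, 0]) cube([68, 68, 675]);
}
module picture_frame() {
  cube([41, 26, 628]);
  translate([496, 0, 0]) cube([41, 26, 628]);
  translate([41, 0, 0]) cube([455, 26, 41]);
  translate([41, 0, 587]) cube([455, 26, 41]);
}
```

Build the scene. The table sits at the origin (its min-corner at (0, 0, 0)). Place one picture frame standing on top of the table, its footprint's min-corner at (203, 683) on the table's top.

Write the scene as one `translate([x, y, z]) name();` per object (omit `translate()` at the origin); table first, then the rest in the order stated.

table();
translate([203, 683, 717]) picture_frame();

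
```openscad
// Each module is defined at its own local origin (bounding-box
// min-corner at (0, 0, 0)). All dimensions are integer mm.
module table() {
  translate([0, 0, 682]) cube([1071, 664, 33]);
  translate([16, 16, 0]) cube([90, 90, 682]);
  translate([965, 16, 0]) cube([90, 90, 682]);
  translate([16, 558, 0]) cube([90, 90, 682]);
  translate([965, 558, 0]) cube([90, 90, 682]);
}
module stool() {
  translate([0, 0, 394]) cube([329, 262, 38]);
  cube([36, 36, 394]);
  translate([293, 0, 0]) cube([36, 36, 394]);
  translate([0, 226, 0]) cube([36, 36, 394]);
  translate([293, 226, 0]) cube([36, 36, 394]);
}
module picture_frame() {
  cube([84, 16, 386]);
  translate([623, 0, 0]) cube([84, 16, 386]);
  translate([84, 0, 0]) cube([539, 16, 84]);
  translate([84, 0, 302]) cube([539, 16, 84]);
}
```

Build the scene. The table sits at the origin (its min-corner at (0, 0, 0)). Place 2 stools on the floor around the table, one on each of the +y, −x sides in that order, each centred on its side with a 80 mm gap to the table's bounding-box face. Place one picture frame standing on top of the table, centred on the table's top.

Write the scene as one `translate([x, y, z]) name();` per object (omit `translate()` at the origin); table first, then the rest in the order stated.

table();
translate([371, 744, 0]) stool();
translate([-409, 201, 0]) stool();
translate([182, 324, 715]) picture_frame();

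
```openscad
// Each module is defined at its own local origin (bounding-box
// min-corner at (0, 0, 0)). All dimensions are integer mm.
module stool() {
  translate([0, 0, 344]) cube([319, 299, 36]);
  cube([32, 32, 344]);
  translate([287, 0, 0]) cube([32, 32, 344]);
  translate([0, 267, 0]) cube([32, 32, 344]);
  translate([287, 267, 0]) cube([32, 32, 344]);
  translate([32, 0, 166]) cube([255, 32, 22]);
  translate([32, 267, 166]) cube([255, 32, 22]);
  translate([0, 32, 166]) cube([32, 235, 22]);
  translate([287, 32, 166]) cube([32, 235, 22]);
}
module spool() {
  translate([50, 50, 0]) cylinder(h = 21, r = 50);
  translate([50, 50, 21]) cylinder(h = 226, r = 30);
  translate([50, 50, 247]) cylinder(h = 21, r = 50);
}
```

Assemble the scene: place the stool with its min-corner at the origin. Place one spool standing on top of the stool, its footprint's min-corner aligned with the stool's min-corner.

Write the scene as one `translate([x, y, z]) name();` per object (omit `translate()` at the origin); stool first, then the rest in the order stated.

stool();
translate([0, 0, 380]) spool();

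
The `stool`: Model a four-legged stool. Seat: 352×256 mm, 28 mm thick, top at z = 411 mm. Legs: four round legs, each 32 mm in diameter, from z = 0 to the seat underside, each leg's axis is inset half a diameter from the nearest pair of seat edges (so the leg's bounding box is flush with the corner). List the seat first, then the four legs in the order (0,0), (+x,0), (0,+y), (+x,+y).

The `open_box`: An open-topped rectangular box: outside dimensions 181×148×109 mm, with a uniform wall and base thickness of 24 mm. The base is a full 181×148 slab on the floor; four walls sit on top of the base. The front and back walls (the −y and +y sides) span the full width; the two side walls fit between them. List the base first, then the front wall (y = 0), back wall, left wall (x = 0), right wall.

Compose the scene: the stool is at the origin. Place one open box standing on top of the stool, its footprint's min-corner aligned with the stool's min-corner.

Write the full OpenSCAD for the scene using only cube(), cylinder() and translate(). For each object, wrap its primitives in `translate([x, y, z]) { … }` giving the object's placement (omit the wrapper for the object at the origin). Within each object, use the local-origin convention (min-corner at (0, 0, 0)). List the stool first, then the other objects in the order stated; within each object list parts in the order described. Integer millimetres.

translate([0, 0, 383]) cube([352, 256, 28]);
translate([16, 16, 0]) cylinder(h = 383, r = 16);
translate([336, 16, 0]) cylinder(h = 383, r = 16);
translate([16, 240, 0]) cylinder(h = 383, r = 16);
translate([336, 240, 0]) cylinder(h = 383, r = 16);
translate([0, 0, 411]) {
  cube([181, 148, 24]);
  translate([0, 0, 24]) cube([181, 24, 85]);
  translate([0, 124, 24]) cube([181, 24, 85]);
  translate([0, 24, 24]) cube([24, 100, 85]);
  translate([157, 24, 24]) cube([24, 100, 85]);
}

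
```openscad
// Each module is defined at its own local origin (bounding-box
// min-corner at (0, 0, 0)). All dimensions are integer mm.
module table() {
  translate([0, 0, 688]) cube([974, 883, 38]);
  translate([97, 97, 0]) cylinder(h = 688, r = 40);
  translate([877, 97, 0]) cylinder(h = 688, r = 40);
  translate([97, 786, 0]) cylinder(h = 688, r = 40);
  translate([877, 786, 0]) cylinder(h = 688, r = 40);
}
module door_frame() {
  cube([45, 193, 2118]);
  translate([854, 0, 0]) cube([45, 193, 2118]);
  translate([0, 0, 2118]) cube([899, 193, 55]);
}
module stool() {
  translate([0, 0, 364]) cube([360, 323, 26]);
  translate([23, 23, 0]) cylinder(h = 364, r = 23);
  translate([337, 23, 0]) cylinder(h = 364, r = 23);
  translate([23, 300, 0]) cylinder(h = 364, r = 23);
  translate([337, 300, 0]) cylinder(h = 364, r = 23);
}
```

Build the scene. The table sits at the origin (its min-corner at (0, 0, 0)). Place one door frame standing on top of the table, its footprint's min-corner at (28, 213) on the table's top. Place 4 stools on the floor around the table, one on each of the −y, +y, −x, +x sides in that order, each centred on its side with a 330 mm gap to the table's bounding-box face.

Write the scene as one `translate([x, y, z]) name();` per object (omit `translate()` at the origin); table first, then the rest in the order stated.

table();
translate([28, 213, 726]) door_frame();
translate([307, -653, 0]) stool();
translate([307, 1213, 0]) stool();
translate([-690, 280, 0]) stool();
translate([1304, 280, 0]) stool();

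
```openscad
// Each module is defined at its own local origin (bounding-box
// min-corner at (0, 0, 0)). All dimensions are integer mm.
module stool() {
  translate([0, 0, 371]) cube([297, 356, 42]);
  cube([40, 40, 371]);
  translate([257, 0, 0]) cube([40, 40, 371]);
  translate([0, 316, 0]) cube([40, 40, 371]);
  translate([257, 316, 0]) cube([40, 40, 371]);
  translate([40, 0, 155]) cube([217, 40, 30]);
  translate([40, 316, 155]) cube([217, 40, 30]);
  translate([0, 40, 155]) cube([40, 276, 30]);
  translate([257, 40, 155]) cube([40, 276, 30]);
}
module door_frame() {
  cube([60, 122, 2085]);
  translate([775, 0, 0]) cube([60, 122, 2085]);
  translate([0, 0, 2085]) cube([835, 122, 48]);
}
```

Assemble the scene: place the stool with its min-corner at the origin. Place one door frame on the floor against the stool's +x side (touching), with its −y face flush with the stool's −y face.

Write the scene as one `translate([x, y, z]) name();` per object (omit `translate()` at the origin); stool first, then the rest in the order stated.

stool();
translate([297, 0, 0]) door_frame();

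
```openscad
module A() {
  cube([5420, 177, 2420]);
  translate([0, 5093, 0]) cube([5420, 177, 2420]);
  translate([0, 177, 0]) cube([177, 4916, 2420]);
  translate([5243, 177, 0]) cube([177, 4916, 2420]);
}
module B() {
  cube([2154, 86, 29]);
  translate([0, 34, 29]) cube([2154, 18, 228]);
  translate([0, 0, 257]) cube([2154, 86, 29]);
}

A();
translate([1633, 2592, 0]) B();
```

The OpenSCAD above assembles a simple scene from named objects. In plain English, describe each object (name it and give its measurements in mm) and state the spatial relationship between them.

A is the wall frame of a small rectangular building: four walls, each 2420 mm tall and 177 mm thick, enclosing a footprint 5420 mm (x) by 5270 mm (y) outside-to-outside, with no floor or roof. The front and back walls (the −y and +y sides) span the full width; the two side walls fit between them.

B is an I-beam lying along x, 2154 mm long. Overall section height 286 mm. Two flanges 86 mm wide (y) and 29 mm thick, one on the floor and one at the top; a web 18 mm thick runs between them, centred on the flange width.

The I-beam sits inside the house frame, centred.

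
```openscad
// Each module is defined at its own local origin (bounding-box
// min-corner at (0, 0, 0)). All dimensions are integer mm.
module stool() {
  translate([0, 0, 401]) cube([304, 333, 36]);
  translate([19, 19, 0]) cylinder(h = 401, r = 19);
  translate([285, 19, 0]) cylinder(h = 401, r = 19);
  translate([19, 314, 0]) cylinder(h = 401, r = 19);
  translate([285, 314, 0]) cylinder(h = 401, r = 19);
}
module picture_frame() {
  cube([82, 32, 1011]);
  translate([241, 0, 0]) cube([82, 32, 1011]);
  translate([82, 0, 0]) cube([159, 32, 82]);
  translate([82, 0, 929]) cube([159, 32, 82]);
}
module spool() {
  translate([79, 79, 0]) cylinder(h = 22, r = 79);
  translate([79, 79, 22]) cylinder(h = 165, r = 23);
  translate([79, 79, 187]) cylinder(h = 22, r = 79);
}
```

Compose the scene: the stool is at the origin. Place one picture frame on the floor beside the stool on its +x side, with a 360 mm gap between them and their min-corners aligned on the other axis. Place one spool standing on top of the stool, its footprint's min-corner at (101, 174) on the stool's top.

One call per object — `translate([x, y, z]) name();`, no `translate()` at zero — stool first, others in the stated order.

stool();
translate([664, 0, 0]) picture_frame();
translate([101, 174, 437]) spool();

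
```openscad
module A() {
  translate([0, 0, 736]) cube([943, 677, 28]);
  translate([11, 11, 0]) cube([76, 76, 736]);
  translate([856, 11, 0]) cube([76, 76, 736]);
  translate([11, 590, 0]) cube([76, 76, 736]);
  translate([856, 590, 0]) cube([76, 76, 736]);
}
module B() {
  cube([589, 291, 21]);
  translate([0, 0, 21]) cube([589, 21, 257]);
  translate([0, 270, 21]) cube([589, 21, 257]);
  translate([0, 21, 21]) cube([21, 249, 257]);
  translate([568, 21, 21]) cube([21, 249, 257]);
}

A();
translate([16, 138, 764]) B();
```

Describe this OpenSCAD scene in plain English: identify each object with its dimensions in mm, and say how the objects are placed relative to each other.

A is a table: top 943 mm (x) × 677 mm (y), 28 mm thick, upper face at z = 764 mm, on four 76×76 mm square legs, each inset 11 mm from the nearest pair of top edges, running from z = 0 to the bottom of the top.

B is an open-topped rectangular box: outside dimensions 589×291×278 mm, with a uniform wall and base thickness of 21 mm. The base is a full 589×291 slab on the floor; four walls sit on top of the base. The front and back walls (the −y and +y sides) span the full width; the two side walls fit between them.

The open box is on top of the table.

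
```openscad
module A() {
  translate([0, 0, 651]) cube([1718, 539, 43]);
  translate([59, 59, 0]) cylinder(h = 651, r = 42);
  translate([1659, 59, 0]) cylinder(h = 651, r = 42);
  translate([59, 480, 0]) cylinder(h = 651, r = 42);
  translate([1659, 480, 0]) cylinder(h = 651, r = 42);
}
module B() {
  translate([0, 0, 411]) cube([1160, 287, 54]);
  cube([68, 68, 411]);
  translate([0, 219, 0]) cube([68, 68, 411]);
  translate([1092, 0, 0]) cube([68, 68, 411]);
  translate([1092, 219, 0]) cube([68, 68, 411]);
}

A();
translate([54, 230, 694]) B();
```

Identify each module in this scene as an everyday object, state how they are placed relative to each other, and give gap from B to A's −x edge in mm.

A is a table. B is a bench. The bench is on top of the table. The gap from the bench to the table's −x edge is 54 mm.

The bench's min-x is at 54; the table's min-x is 0; gap = 54 mm.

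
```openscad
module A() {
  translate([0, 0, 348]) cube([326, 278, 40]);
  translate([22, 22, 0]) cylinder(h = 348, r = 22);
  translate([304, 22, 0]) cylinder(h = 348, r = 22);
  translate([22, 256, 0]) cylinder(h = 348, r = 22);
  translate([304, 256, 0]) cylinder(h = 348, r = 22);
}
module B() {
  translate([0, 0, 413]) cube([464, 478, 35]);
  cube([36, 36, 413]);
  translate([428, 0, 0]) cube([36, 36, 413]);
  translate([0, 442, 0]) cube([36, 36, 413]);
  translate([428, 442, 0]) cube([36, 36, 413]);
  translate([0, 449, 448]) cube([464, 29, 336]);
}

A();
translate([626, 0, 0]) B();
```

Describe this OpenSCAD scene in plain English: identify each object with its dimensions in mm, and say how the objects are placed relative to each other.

A is a four-legged stool. The seat is 326×278 mm, 40 mm thick, top at z = 388 mm. It stands on four round legs, each 44 mm in diameter, from z = 0 to the seat underside, each leg's axis is inset half a diameter from the nearest pair of seat edges (so the leg's bounding box is flush with the corner).

B is a chair: 464×478 mm seat, 35 mm thick, top at z = 448 mm, on four 36 mm square corner legs flush with the seat edges. A 29 mm thick backrest slab spans the full seat width, extending 336 mm above the seat top, its back face flush with the seat's +y edge.

The chair is on the floor beside the stool on its +x side.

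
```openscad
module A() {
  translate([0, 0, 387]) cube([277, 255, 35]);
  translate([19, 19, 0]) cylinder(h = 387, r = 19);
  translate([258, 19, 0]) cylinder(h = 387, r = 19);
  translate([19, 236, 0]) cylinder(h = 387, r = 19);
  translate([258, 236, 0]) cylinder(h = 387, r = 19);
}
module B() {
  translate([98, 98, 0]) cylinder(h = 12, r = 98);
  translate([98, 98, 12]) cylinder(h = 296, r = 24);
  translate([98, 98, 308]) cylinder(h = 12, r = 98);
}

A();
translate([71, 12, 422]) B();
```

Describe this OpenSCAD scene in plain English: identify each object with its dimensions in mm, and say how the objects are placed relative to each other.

A is a four-legged stool. The seat is a 277×255×35 mm slab whose top surface is at z = 422 mm; four round legs, each 38 mm in diameter, run from the floor (z = 0) to the underside of the seat, each leg's axis is inset half a diameter from the nearest pair of seat edges (so the leg's bounding box is flush with the corner).

B is a spool: two coaxial disc flanges of radius 98 mm and thickness 12 mm, joined by a core cylinder of radius 24 mm and height 296 mm. The lower flange rests on z = 0 and the three cylinders share a vertical axis.

The spool is on top of the stool.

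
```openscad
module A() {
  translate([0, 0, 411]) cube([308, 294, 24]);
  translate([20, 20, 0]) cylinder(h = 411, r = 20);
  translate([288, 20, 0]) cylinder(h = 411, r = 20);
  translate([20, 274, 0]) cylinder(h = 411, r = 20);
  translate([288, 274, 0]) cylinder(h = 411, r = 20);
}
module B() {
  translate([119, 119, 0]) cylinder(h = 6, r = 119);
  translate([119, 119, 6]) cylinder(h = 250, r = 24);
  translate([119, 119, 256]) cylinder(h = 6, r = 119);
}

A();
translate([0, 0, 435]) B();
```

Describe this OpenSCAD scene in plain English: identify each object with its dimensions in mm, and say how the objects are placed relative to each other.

A is a simple wooden stool: a rectangular seat 308 mm (x) by 294 mm (y), 24 mm thick, top face at z = 435 mm, on four round legs, each 40 mm in diameter. The legs rest on z = 0, each leg's axis is inset half a diameter from the nearest pair of seat edges (so the leg's bounding box is flush with the corner).

B is a spool: two coaxial disc flanges of radius 119 mm and thickness 6 mm, joined by a core cylinder of radius 24 mm and height 250 mm. The lower flange rests on z = 0 and the three cylinders share a vertical axis.

The spool is on top of the stool.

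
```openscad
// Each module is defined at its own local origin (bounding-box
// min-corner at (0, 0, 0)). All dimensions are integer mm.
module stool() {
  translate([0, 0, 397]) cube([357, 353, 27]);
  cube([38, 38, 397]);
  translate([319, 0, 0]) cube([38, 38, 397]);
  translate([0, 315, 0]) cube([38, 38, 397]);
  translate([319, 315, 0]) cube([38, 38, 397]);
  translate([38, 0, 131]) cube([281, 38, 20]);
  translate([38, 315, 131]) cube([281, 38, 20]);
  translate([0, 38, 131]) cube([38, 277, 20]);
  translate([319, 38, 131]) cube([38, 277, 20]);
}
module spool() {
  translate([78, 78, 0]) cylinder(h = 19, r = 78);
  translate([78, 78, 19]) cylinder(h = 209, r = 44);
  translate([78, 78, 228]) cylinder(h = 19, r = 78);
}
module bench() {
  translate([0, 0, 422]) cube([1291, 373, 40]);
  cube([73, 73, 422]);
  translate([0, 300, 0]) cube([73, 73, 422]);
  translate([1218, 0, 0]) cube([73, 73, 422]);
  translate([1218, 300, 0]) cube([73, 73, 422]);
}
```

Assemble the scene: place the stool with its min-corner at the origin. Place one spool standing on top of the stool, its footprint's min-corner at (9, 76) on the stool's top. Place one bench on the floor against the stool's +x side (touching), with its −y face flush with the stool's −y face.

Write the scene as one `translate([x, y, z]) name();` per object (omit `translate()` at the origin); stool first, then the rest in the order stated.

stool();
translate([9, 76, 424]) spool();
translate([357, 0, 0]) bench();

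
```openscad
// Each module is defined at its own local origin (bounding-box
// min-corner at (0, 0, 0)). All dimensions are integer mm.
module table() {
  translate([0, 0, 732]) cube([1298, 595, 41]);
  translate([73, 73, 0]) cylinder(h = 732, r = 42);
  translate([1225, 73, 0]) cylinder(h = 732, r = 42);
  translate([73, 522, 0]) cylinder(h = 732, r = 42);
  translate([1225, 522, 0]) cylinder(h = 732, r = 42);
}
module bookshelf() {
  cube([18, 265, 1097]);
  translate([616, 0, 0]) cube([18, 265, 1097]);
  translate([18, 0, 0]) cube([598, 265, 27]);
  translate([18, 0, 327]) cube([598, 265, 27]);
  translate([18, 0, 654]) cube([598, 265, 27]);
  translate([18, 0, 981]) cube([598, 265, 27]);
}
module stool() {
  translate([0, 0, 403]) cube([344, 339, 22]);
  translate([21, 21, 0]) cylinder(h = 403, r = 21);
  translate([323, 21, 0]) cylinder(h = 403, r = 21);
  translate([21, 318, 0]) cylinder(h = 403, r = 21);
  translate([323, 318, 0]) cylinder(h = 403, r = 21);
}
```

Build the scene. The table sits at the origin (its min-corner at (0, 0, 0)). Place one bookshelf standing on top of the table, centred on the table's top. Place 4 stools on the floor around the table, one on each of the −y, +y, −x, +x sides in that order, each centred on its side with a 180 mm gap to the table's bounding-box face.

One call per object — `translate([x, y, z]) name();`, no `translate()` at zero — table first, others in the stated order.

table();
translate([332, 165, 773]) bookshelf();
translate([477, -519, 0]) stool();
translate([477, 775, 0]) stool();
translate([-524, 128, 0]) stool();
translate([1478, 128, 0]) stool();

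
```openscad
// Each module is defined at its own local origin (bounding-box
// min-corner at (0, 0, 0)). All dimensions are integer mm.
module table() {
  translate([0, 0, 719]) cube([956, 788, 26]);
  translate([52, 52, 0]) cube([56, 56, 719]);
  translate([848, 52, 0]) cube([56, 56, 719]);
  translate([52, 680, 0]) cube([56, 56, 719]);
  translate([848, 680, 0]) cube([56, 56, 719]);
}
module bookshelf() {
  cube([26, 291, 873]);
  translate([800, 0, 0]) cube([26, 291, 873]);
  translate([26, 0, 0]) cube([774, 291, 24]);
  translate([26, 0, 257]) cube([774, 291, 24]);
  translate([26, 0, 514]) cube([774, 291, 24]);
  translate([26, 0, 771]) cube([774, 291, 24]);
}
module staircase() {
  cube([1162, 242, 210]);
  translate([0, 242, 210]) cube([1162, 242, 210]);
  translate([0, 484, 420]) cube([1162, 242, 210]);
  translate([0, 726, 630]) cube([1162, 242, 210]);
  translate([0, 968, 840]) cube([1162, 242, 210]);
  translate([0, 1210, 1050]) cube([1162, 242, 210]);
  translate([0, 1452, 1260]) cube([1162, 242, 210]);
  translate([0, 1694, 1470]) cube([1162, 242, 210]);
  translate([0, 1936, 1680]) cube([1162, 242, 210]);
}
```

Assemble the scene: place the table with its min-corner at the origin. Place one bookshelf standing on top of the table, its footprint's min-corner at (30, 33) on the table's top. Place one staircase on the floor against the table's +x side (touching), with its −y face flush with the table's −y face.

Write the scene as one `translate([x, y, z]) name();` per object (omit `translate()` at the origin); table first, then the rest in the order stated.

table();
translate([30, 33, 745]) bookshelf();
translate([956, 0, 0]) staircase();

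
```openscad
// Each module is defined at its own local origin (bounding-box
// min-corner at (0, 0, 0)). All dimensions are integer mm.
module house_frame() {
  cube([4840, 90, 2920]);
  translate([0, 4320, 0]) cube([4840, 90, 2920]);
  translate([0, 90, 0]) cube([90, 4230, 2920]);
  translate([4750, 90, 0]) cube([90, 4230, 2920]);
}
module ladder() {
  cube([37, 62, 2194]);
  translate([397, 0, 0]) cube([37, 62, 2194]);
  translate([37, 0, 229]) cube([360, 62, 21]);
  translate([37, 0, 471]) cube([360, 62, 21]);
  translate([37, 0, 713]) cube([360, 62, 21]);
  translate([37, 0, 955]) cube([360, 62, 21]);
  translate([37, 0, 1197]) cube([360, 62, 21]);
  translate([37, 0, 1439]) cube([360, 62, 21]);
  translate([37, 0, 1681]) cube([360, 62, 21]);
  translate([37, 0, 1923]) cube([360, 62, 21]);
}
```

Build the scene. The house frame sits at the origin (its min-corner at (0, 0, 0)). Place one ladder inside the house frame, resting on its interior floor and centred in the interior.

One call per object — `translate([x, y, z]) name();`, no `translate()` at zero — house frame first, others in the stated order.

house_frame();
translate([2203, 2174, 0]) ladder();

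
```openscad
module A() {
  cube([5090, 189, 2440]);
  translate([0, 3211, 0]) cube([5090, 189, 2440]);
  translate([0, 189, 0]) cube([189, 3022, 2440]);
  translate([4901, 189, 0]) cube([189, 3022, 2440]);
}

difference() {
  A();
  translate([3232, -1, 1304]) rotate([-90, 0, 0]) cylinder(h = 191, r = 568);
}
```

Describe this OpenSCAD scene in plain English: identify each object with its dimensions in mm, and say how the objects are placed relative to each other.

A is the wall frame of a small rectangular building: four walls, each 2440 mm tall and 189 mm thick, enclosing a footprint 5090 mm (x) by 3400 mm (y) outside-to-outside, with no floor or roof. The front and back walls (the −y and +y sides) span the full width; the two side walls fit between them.

The house frame has a circular hole of radius 568 mm through its front wall, centred at (x = 3232, z = 1304).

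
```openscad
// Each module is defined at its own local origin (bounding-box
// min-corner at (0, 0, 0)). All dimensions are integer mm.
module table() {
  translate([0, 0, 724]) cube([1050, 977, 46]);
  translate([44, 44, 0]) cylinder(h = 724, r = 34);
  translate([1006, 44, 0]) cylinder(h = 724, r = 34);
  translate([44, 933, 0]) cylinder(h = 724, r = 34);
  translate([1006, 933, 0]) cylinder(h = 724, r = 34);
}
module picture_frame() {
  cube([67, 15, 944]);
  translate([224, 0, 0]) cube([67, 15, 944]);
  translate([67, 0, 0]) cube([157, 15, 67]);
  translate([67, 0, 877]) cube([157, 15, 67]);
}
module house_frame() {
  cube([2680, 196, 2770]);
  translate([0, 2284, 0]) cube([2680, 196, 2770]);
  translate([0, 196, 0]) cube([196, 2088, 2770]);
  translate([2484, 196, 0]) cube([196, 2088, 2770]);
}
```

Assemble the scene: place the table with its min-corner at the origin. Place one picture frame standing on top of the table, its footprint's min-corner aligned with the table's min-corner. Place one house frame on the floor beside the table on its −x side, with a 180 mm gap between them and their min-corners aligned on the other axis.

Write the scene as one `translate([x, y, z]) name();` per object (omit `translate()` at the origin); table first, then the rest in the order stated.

table();
translate([0, 0, 770]) picture_frame();
translate([-2860, 0, 0]) house_frame();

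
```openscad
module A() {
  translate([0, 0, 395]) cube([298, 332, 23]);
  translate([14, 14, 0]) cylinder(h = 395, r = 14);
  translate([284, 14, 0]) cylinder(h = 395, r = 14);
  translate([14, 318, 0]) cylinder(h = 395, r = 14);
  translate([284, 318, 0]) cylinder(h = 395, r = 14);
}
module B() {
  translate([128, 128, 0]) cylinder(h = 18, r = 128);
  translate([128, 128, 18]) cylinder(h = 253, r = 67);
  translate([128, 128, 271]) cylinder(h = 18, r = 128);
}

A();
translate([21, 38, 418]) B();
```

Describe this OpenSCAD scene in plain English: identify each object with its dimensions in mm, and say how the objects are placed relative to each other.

A is a simple wooden stool: a rectangular seat 298 mm (x) by 332 mm (y), 23 mm thick, top face at z = 418 mm, on four round legs, each 28 mm in diameter. The legs rest on z = 0, each leg's axis is inset half a diameter from the nearest pair of seat edges (so the leg's bounding box is flush with the corner).

B is a spool: two coaxial disc flanges of radius 128 mm and thickness 18 mm, joined by a core cylinder of radius 67 mm and height 253 mm. The lower flange rests on z = 0 and the three cylinders share a vertical axis.

The spool is on top of the stool, centred.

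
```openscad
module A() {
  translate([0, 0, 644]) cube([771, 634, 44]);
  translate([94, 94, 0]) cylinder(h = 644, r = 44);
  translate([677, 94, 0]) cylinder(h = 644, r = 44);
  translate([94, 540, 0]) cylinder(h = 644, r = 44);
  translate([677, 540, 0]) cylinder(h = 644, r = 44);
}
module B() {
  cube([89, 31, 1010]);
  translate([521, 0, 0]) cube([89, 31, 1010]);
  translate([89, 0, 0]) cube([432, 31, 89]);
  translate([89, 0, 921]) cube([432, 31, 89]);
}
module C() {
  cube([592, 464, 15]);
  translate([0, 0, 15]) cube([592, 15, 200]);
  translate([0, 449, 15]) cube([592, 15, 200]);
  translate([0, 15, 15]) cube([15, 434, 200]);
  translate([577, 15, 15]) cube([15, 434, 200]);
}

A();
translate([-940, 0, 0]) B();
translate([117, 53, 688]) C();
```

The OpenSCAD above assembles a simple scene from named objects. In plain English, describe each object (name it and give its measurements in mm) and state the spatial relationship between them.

A is a table with a 771×634 mm rectangular top, 44 mm thick, top surface at z = 688 mm, supported by four round legs of 88 mm diameter, each leg's bounding box inset 50 mm from the nearest pair of top edges, running from the floor.

B is a rectangular picture frame lying in the x–z plane (depth along y). The opening is 432 mm wide (x) by 832 mm tall (z), surrounded by a border 89 mm wide on all four sides. The frame is 31 mm deep and is made of two full-height vertical stiles with two horizontal rails fitted between them.

C is an open storage box with external size 592×464×215 mm and wall thickness 15 mm (the base is also 15 mm thick). The base covers the whole footprint; the four walls stand on the base, with the y-facing walls full-width and the x-facing walls fitting between their inner faces.

The picture frame is on the floor beside the table on its −x side. The open box is on top of the table.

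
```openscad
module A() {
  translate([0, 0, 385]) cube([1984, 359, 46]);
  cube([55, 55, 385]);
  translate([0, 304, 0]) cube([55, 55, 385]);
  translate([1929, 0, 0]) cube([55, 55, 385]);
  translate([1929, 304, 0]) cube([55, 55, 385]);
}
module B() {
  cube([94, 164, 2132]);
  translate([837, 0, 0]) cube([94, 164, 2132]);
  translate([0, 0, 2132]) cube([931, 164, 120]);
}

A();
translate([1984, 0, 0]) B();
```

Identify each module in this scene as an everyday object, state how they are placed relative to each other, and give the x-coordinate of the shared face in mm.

The bench's +x face and the door frame's −x face are both at x = 1984 mm.

A is a bench. B is a door frame. The door frame is against the bench's +x side, with their −y faces flush. The x-coordinate of the shared face is 1984 mm.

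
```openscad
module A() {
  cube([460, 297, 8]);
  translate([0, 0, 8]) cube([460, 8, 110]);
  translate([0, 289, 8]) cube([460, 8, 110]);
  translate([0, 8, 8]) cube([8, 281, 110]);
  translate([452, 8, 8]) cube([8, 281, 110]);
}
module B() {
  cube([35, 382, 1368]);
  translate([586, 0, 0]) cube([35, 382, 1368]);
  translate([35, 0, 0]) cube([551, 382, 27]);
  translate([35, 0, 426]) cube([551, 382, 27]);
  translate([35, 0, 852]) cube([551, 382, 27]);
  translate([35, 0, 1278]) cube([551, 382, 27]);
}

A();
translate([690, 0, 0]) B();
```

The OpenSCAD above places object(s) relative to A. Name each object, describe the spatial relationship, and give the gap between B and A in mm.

The bookshelf's nearest face is 230 mm from the open box's +x face.

A is an open box. B is a bookshelf. The bookshelf is on the floor beside the open box on its +x side. The gap between the bookshelf and the open box is 230 mm.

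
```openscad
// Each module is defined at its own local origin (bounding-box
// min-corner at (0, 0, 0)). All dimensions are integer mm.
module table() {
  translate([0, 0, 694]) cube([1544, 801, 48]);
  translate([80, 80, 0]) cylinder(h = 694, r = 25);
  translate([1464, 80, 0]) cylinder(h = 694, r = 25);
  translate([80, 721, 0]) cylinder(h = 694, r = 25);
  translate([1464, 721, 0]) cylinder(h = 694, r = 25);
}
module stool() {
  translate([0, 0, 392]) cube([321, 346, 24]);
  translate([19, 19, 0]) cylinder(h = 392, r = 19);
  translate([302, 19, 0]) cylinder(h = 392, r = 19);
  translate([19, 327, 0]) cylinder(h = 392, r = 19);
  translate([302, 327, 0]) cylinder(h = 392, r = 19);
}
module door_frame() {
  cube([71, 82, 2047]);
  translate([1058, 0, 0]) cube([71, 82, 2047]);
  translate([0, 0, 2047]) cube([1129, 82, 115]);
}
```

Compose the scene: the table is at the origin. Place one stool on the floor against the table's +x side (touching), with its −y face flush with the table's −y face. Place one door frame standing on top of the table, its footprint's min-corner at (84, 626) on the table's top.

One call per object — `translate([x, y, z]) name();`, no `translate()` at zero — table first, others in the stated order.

table();
translate([1544, 0, 0]) stool();
translate([84, 626, 742]) door_frame();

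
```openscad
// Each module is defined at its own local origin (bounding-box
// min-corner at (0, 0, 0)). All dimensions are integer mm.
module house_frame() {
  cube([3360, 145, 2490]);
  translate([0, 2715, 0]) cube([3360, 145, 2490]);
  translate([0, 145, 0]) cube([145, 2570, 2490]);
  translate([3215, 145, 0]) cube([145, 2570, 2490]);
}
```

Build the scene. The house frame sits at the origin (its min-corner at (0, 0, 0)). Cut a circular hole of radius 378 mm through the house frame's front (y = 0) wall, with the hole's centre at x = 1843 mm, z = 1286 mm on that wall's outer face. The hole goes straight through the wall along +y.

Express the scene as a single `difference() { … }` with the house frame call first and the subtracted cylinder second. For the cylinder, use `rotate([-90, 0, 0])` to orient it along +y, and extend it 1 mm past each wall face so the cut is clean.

difference() {
  house_frame();
  translate([1843, -1, 1286]) rotate([-90, 0, 0]) cylinder(h = 147, r = 378);
}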